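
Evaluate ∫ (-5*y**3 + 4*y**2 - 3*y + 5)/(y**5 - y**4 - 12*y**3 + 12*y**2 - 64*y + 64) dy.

Factor the denominator: (y - 4)*(y - 1)*(y + 4)*(y**2 + 4).
Partial-fraction decomposition: (6*y - 79)/(100*(y**2 + 4)) + 401/(800*(y + 4)) - 1/(75*(y - 1)) - 263/(480*(y - 4)).
Integrate each term; A/(y−a) gives A·log|y−a|; the (By+D)/(y²+p²) term gives a log and an atan.

-263*log(y - 4)/480 - log(y - 1)/75 + 401*log(y + 4)/800 + 3*log(y**2 + 4)/100 - 79*atan(y/2)/200 + C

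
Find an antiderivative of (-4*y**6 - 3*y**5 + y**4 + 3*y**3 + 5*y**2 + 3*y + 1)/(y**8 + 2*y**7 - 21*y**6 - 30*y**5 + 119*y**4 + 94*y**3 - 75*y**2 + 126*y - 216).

-137293*log(y - 3)/441000 + log(y - 1)/80 + 51*log(y + 2)/250 - 215*log(y + 3)/144 + 13179*log(y + 4)/8330 + 49*log(y**2 + 1)/17000 - 43*atan(y)/8500 + 857/(1050*y - 3150) + C

Factor the denominator: (y - 3)**2*(y - 1)*(y + 2)*(y + 3)*(y + 4)*(y**2 + 1).
Partial-fraction decomposition: (49*y - 43)/(8500*(y**2 + 1)) + 13179/(8330*(y + 4)) - 215/(144*(y + 3)) + 51/(250*(y + 2)) + 1/(80*(y - 1)) - 137293/(441000*(y - 3)) - 857/(1050*(y - 3)**2).
Integrate each term; A/(y−a) gives A·log|y−a|; the (By+D)/(y²+p²) term gives a log and an atan.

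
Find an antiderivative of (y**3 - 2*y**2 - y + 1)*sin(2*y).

Use integration by parts with u = y**3 - 2*y**2 - y + 1, dv = sin(2*y) dy, so v = -cos(2*y)/2.
Apply parts 3 times (tabular method): alternate signs, differentiate u down to 0, integrate dv up.

-y**3*cos(2*y)/2 + 3*y**2*sin(2*y)/4 + y**2*cos(2*y) - y*sin(2*y) + 5*y*cos(2*y)/4 - 5*sin(2*y)/8 - cos(2*y) + C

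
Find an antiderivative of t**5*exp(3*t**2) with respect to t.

(9*t**4 - 6*t**2 + 2)*exp(3*t**2)/54 + C

Let u = t², du = 2t dt; rewrite as (1/2)∫ u^2·exp(3u) du.
Now integrate by parts 2 times.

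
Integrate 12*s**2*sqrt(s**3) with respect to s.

8*(s**3)**(3/2)/3 + C

Let u = s**3, so du = (3*s**2) ds.
Rewriting, the integral becomes 4·∫ √u du = 4·(2/3)u^(3/2).
Substituting back, u = s**3.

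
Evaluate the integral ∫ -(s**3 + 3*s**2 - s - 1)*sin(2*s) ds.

Use integration by parts with u = s**3 + 3*s**2 - s - 1, dv = -sin(2*s) ds, so v = cos(2*s)/2.
Apply parts 3 times (tabular method): alternate signs, differentiate u down to 0, integrate dv up.

s**3*cos(2*s)/2 - 3*s**2*sin(2*s)/4 + 3*s**2*cos(2*s)/2 - 3*s*sin(2*s)/2 - 5*s*cos(2*s)/4 + 5*sin(2*s)/8 - 5*cos(2*s)/4 + C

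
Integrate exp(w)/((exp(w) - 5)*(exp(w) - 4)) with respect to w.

Let u = e^w, du = e^w dw.
The integral becomes ∫ du/((u-5)(u-4)); decompose into partial fractions.

log(exp(w) - 5) - log(exp(w) - 4) + C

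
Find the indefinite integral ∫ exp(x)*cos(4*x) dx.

Let I denote the integral. Integrate by parts with u = cos(4*x), dv = exp(x) dx, so v = exp(x): I = exp(x)*cos(4*x) + 4·∫ exp(x)*sin(4*x) dx.
Apply parts again with u = sin(4*x), dv = exp(x) dx: ∫ exp(x)*sin(4*x) dx = exp(x)*sin(4*x) − 4·I. Substituting back brings back I: I = 4*exp(x)*sin(4*x) + exp(x)*cos(4*x) − 16·I.
Solving for I: (1 + 16)·I equals the remaining terms, so I = (1/17)·(4*exp(x)*sin(4*x) + exp(x)*cos(4*x)).

4*exp(x)*sin(4*x)/17 + exp(x)*cos(4*x)/17 + C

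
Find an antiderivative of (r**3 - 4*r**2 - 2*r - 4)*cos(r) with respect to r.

r**3*sin(r) - 4*r**2*sin(r) + 3*r**2*cos(r) - 8*r*sin(r) - 8*r*cos(r) + 4*sin(r) - 8*cos(r) + C

Use integration by parts with u = r**3 - 4*r**2 - 2*r - 4, dv = cos(r) dr, so v = sin(r).
Apply parts 3 times (tabular method): alternate signs, differentiate u down to 0, integrate dv up.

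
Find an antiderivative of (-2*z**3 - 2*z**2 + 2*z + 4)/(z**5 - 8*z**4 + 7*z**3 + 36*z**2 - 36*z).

Factor the denominator: z*(z - 6)*(z - 3)*(z - 1)*(z + 2).
Partial-fraction decomposition: 1/(30*(z + 2)) + 1/(15*(z - 1)) + 31/(45*(z - 3)) - 61/(90*(z - 6)) - 1/(9*z).
Integrate each term: A/(z−a) contributes A·log|z−a|.

-log(z)/9 - 61*log(z - 6)/90 + 31*log(z - 3)/45 + log(z - 1)/15 + log(z + 2)/30 + C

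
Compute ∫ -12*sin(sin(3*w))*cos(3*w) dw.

4*cos(sin(3*w)) + C

Let u = sin(3*w), so du = (3*cos(3*w)) dw.
Rewriting, the integral becomes -4·∫ sin(u) du = -4·-cos(u).
Substituting back, u = sin(3*w).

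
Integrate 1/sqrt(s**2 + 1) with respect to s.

Substitute s = tan(θ), so ds = sec(θ)^2 dθ and the radical becomes sqrt(s**2 + 1) = sec(θ) by the Pythagorean identity.
Integrate the resulting trig expression in θ, then back-substitute tan(θ) = s, sec(θ) = sqrt(s**2 + 1) (absorbing any constant into C).

log(s + sqrt(s**2 + 1)) + C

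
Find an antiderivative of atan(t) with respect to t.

Use integration by parts with u = arctan(t), dv = dt.
Then du = 1/(t**2 + 1) dt.

t*atan(t) - log(t**2 + 1)/2 + C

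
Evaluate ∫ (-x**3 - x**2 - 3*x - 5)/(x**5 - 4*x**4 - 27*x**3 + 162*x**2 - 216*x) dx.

5*log(x)/216 - 97*log(x - 4)/40 + 574*log(x - 3)/243 + 193*log(x + 6)/4860 - 50/(27*x - 81) + C

Factor the denominator: x*(x - 4)*(x - 3)**2*(x + 6).
Partial-fraction decomposition: 193/(4860*(x + 6)) + 574/(243*(x - 3)) + 50/(27*(x - 3)**2) - 97/(40*(x - 4)) + 5/(216*x).
Integrate each term; A/(x−a) gives A·log|x−a|; A/(x−a)² gives −A/(x−a).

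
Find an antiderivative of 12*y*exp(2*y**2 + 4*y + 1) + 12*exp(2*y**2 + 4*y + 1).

Let u = 2*y**2 + 4*y + 1, so du = (4*y + 4) dy.
Rewriting, the integral becomes 3·∫ e^u du = 3·e^u.
Substituting back, u = 2*y**2 + 4*y + 1.

3*exp(2*y**2 + 4*y + 1) + C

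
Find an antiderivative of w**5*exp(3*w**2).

(9*w**4 - 6*w**2 + 2)*exp(3*w**2)/54 + C

Let u = w², du = 2w dw; rewrite as (1/2)∫ u^2·exp(3u) du.
Now integrate by parts 2 times.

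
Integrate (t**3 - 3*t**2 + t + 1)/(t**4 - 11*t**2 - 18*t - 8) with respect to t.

7*log(t - 4)/50 - 66*log(t + 1)/25 + 7*log(t + 2)/2 - 4/(5*t + 5) + C

Factor the denominator: (t - 4)*(t + 1)**2*(t + 2).
Partial-fraction decomposition: 7/(2*(t + 2)) - 66/(25*(t + 1)) + 4/(5*(t + 1)**2) + 7/(50*(t - 4)).
Integrate each term; A/(t−a) gives A·log|t−a|; A/(t−a)² gives −A/(t−a).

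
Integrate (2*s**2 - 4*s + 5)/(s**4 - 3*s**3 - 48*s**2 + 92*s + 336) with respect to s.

25*log(s - 7)/117 - 7*log(s - 4)/60 + 7*log(s + 2)/72 - 101*log(s + 6)/520 + C

Factor the denominator: (s - 7)*(s - 4)*(s + 2)*(s + 6).
Partial-fraction decomposition: -101/(520*(s + 6)) + 7/(72*(s + 2)) - 7/(60*(s - 4)) + 25/(117*(s - 7)).
Integrate each term: A/(s−a) contributes A·log|s−a|.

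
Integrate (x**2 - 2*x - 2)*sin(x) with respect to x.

Use integration by parts with u = x**2 - 2*x - 2, dv = sin(x) dx, so v = -cos(x).
Apply parts 2 times (tabular method): alternate signs, differentiate u down to 0, integrate dv up.

-x**2*cos(x) + 2*x*sin(x) + 2*x*cos(x) - 2*sin(x) + 4*cos(x) + C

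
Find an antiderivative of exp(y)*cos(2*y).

2*exp(y)*sin(2*y)/5 + exp(y)*cos(2*y)/5 + C

Let I denote the integral. Integrate by parts with u = cos(2*y), dv = exp(y) dy, so v = exp(y): I = exp(y)*cos(2*y) + 2·∫ exp(y)*sin(2*y) dy.
Apply parts again with u = sin(2*y), dv = exp(y) dy: ∫ exp(y)*sin(2*y) dy = exp(y)*sin(2*y) − 2·I. Substituting back brings back I: I = 2*exp(y)*sin(2*y) + exp(y)*cos(2*y) − 4·I.
Solving for I: (1 + 4)·I equals the remaining terms, so I = (1/5)·(2*exp(y)*sin(2*y) + exp(y)*cos(2*y)).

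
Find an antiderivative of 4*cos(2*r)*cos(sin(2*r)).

2*sin(sin(2*r)) + C

Let u = sin(2*r), so du = (2*cos(2*r)) dr.
Rewriting, the integral becomes 2·∫ cos(u) du = 2·sin(u).
Substituting back, u = sin(2*r).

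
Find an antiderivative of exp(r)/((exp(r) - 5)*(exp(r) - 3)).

log(exp(r) - 5)/2 - log(exp(r) - 3)/2 + C

Let u = e^r, du = e^r dr.
The integral becomes ∫ du/((u-3)(u-5)); decompose into partial fractions.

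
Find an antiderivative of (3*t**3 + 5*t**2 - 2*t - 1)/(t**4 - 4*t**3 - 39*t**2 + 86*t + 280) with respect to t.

1259*log(t - 7)/324 - 263*log(t - 4)/162 - log(t + 2)/162 + 241*log(t + 5)/324 + C

Factor the denominator: (t - 7)*(t - 4)*(t + 2)*(t + 5).
Partial-fraction decomposition: 241/(324*(t + 5)) - 1/(162*(t + 2)) - 263/(162*(t - 4)) + 1259/(324*(t - 7)).
Integrate each term: A/(t−a) contributes A·log|t−a|.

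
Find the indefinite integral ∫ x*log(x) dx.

Use integration by parts with u = log(x), dv = x dx.
Then du = 1/x dx and v = x**2/2.

x**2*log(x)/2 - x**2/4 + C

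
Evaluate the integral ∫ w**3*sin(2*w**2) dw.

Let u = w², du = 2w dw; rewrite as (1/2)∫ u^1·sin(2u) du.
Now integrate by parts 1 time.

-w**2*cos(2*w**2)/4 + sin(2*w**2)/8 + C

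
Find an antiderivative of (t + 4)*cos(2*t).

Use integration by parts with u = t + 4, dv = cos(2*t) dt, so v = sin(2*t)/2.
Apply parts 1 times (tabular method): alternate signs, differentiate u down to 0, integrate dv up.

t*sin(2*t)/2 + 2*sin(2*t) + cos(2*t)/4 + C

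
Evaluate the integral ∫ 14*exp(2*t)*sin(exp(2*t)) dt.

-7*cos(exp(2*t)) + C

Let u = exp(2*t), so du = (2*exp(2*t)) dt.
Rewriting, the integral becomes 7·∫ sin(u) du = 7·-cos(u).
Substituting back, u = exp(2*t).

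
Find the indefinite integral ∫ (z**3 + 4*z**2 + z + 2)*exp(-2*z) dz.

Use integration by parts with u = z**3 + 4*z**2 + z + 2, dv = exp(-2*z) dz, so v = -exp(-2*z)/2.
Apply parts 3 times (tabular method): alternate signs, differentiate u down to 0, integrate dv up.

(-4*z**3 - 22*z**2 - 26*z - 21)*exp(-2*z)/8 + C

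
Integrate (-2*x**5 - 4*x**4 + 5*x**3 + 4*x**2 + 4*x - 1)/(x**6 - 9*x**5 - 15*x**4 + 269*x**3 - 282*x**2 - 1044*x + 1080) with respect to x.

Factor the denominator: (x - 6)**2*(x - 3)*(x - 1)*(x + 2)*(x + 5).
Partial-fraction decomposition: -89/(484*(x + 5)) - 11/(960*(x + 2)) - 1/(150*(x - 1)) - 157/(180*(x - 3)) - 1613059/(1742400*(x - 6)) - 19489/(1320*(x - 6)**2).
Integrate each term; A/(x−a) gives A·log|x−a|; A/(x−a)² gives −A/(x−a).

-1613059*log(x - 6)/1742400 - 157*log(x - 3)/180 - log(x - 1)/150 - 11*log(x + 2)/960 - 89*log(x + 5)/484 + 19489/(1320*x - 7920) + C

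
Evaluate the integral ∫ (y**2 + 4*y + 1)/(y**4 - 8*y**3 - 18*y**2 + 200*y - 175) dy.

Factor the denominator: (y - 7)*(y - 5)*(y - 1)*(y + 5).
Partial-fraction decomposition: -1/(120*(y + 5)) + 1/(24*(y - 1)) - 23/(40*(y - 5)) + 13/(24*(y - 7)).
Integrate each term: A/(y−a) contributes A·log|y−a|.

13*log(y - 7)/24 - 23*log(y - 5)/40 + log(y - 1)/24 - log(y + 5)/120 + C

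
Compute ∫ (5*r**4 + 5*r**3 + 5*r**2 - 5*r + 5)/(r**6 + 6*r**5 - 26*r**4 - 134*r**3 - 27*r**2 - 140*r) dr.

Factor the denominator: r*(r - 5)*(r + 4)*(r + 7)*(r**2 + 1).
Partial-fraction decomposition: (9*r + 32)/(442*(r**2 + 1)) - 47/(56*(r + 7)) + 355/(612*(r + 4)) + 257/(936*(r - 5)) - 1/(28*r).
Integrate each term; A/(r−a) gives A·log|r−a|; the (Br+D)/(r²+p²) term gives a log and an atan.

-log(r)/28 + 257*log(r - 5)/936 + 355*log(r + 4)/612 - 47*log(r + 7)/56 + 9*log(r**2 + 1)/884 + 16*atan(r)/221 + C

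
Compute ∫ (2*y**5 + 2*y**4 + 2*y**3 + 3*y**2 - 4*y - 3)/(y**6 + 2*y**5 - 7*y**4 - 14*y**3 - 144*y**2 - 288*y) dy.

Factor the denominator: y*(y - 4)*(y + 2)*(y + 4)*(y**2 + 9).
Partial-fraction decomposition: 4*(127*y - 111)/(975*(y**2 + 9)) + 1603/(1600*(y + 4)) - 31/(312*(y + 2)) + 2717/(4800*(y - 4)) + 1/(96*y).
Integrate each term; A/(y−a) gives A·log|y−a|; the (By+D)/(y²+p²) term gives a log and an atan.

log(y)/96 + 2717*log(y - 4)/4800 - 31*log(y + 2)/312 + 1603*log(y + 4)/1600 + 254*log(y**2 + 9)/975 - 148*atan(y/3)/975 + C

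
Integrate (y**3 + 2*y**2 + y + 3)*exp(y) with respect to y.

(y**3 - y**2 + 3*y)*exp(y) + C

Use integration by parts with u = y**3 + 2*y**2 + y + 3, dv = exp(y) dy, so v = exp(y).
Apply parts 3 times (tabular method): alternate signs, differentiate u down to 0, integrate dv up.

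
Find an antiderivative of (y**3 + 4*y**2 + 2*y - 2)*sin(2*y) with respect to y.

-y**3*cos(2*y)/2 + 3*y**2*sin(2*y)/4 - 2*y**2*cos(2*y) + 2*y*sin(2*y) - y*cos(2*y)/4 + sin(2*y)/8 + 2*cos(2*y) + C

Use integration by parts with u = y**3 + 4*y**2 + 2*y - 2, dv = sin(2*y) dy, so v = -cos(2*y)/2.
Apply parts 3 times (tabular method): alternate signs, differentiate u down to 0, integrate dv up.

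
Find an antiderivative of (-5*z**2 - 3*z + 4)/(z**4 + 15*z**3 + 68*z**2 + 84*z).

log(z)/21 + log(z + 2)/4 - 79*log(z + 6)/12 + 44*log(z + 7)/7 + C

Factor the denominator: z*(z + 2)*(z + 6)*(z + 7).
Partial-fraction decomposition: 44/(7*(z + 7)) - 79/(12*(z + 6)) + 1/(4*(z + 2)) + 1/(21*z).
Integrate each term: A/(z−a) contributes A·log|z−a|.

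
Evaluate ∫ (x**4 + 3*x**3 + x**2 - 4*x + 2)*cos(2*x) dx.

Use integration by parts with u = x**4 + 3*x**3 + x**2 - 4*x + 2, dv = cos(2*x) dx, so v = sin(2*x)/2.
Apply parts 4 times (tabular method): alternate signs, differentiate u down to 0, integrate dv up.

x**4*sin(2*x)/2 + 3*x**3*sin(2*x)/2 + x**3*cos(2*x) - x**2*sin(2*x) + 9*x**2*cos(2*x)/4 - 17*x*sin(2*x)/4 - x*cos(2*x) + 3*sin(2*x)/2 - 17*cos(2*x)/8 + C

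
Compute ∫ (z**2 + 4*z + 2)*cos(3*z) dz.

Use integration by parts with u = z**2 + 4*z + 2, dv = cos(3*z) dz, so v = sin(3*z)/3.
Apply parts 2 times (tabular method): alternate signs, differentiate u down to 0, integrate dv up.

z**2*sin(3*z)/3 + 4*z*sin(3*z)/3 + 2*z*cos(3*z)/9 + 16*sin(3*z)/27 + 4*cos(3*z)/9 + C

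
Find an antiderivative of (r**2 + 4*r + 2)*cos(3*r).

r**2*sin(3*r)/3 + 4*r*sin(3*r)/3 + 2*r*cos(3*r)/9 + 16*sin(3*r)/27 + 4*cos(3*r)/9 + C

Use integration by parts with u = r**2 + 4*r + 2, dv = cos(3*r) dr, so v = sin(3*r)/3.
Apply parts 2 times (tabular method): alternate signs, differentiate u down to 0, integrate dv up.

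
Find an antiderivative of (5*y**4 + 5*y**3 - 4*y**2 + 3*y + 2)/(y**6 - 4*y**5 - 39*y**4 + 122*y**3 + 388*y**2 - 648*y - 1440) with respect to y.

169*log(y - 6)/96 - 775*log(y - 4)/324 + 103*log(y - 3)/120 + 467*log(y + 2)/4320 - 217*log(y + 5)/648 + 1/(36*y + 72) + C

Factor the denominator: (y - 6)*(y - 4)*(y - 3)*(y + 2)**2*(y + 5).
Partial-fraction decomposition: -217/(648*(y + 5)) + 467/(4320*(y + 2)) - 1/(36*(y + 2)**2) + 103/(120*(y - 3)) - 775/(324*(y - 4)) + 169/(96*(y - 6)).
Integrate each term; A/(y−a) gives A·log|y−a|; A/(y−a)² gives −A/(y−a).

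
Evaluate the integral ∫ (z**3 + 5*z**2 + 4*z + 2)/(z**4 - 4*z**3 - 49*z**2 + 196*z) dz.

log(z)/98 + 103*log(z - 7)/49 - 27*log(z - 4)/22 + 62*log(z + 7)/539 + C

Factor the denominator: z*(z - 7)*(z - 4)*(z + 7).
Partial-fraction decomposition: 62/(539*(z + 7)) - 27/(22*(z - 4)) + 103/(49*(z - 7)) + 1/(98*z).
Integrate each term: A/(z−a) contributes A·log|z−a|.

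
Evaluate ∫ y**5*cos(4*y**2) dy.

y**4*sin(4*y**2)/8 + y**2*cos(4*y**2)/16 - sin(4*y**2)/64 + C

Let u = y², du = 2y dy; rewrite as (1/2)∫ u^2·cos(4u) du.
Now integrate by parts 2 times.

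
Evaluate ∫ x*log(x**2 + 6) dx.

Let u = x**2 + 6, so du = (2*x) dx.
The integral becomes (1/2)·∫ log(u) du; integrate by parts with u′=log(u), dv′=du.

x**2*log(x**2 + 6)/2 - x**2/2 + 3*log(x**2 + 6) + C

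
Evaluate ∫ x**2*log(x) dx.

Use integration by parts with u = log(x), dv = x**2 dx.
Then du = 1/x dx and v = x**3/3.

x**3*log(x)/3 - x**3/9 + C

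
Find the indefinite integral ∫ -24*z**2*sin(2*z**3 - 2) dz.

Let u = 2*z**3 - 2, so du = (6*z**2) dz.
Rewriting, the integral becomes -4·∫ sin(u) du = -4·-cos(u).
Substituting back, u = 2*z**3 - 2.

4*cos(2*z**3 - 2) + C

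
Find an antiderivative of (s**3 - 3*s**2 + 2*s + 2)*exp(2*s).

Use integration by parts with u = s**3 - 3*s**2 + 2*s + 2, dv = exp(2*s) ds, so v = exp(2*s)/2.
Apply parts 3 times (tabular method): alternate signs, differentiate u down to 0, integrate dv up.

(4*s**3 - 18*s**2 + 26*s - 5)*exp(2*s)/8 + C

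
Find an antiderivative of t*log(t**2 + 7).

Let u = t**2 + 7, so du = (2*t) dt.
The integral becomes (1/2)·∫ log(u) du; integrate by parts with u′=log(u), dv′=du.

t**2*log(t**2 + 7)/2 - t**2/2 + 7*log(t**2 + 7)/2 + C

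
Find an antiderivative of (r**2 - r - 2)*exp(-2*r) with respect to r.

Use integration by parts with u = r**2 - r - 2, dv = exp(-2*r) dr, so v = -exp(-2*r)/2.
Apply parts 2 times (tabular method): alternate signs, differentiate u down to 0, integrate dv up.

(-r**2 + 2)*exp(-2*r)/2 + C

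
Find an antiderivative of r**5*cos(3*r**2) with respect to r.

Let u = r², du = 2r dr; rewrite as (1/2)∫ u^2·cos(3u) du.
Now integrate by parts 2 times.

r**4*sin(3*r**2)/6 + r**2*cos(3*r**2)/9 - sin(3*r**2)/27 + C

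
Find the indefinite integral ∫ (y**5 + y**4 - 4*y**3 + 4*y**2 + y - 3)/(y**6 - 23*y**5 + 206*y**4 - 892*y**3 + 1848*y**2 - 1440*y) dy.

Factor the denominator: y*(y - 6)**2*(y - 5)*(y - 4)*(y - 2).
Partial-fraction decomposition: 31/(192*(y - 2)) - 1089/(32*(y - 4)) + 3352/(15*(y - 5)) - 36211/(192*(y - 6)) + 2785/(16*(y - 6)**2) + 1/(480*y).
Integrate each term; A/(y−a) gives A·log|y−a|; A/(y−a)² gives −A/(y−a).

log(y)/480 - 36211*log(y - 6)/192 + 3352*log(y - 5)/15 - 1089*log(y - 4)/32 + 31*log(y - 2)/192 - 2785/(16*y - 96) + C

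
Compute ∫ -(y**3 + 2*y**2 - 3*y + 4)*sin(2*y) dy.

y**3*cos(2*y)/2 - 3*y**2*sin(2*y)/4 + y**2*cos(2*y) - y*sin(2*y) - 9*y*cos(2*y)/4 + 9*sin(2*y)/8 + 3*cos(2*y)/2 + C

Use integration by parts with u = y**3 + 2*y**2 - 3*y + 4, dv = -sin(2*y) dy, so v = cos(2*y)/2.
Apply parts 3 times (tabular method): alternate signs, differentiate u down to 0, integrate dv up.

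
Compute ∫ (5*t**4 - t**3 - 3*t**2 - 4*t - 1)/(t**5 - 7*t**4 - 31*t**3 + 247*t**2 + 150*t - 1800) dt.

Factor the denominator: (t - 6)*(t - 5)*(t - 4)*(t + 3)*(t + 5).
Partial-fraction decomposition: 1597/(990*(t + 5)) - 26/(63*(t + 3)) + 1151/(126*(t - 4)) - 363/(10*(t - 5)) + 6131/(198*(t - 6)).
Integrate each term: A/(t−a) contributes A·log|t−a|.

6131*log(t - 6)/198 - 363*log(t - 5)/10 + 1151*log(t - 4)/126 - 26*log(t + 3)/63 + 1597*log(t + 5)/990 + C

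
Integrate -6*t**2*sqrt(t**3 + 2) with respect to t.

Let u = t**3 + 2, so du = (3*t**2) dt.
Rewriting, the integral becomes -2·∫ √u du = -2·(2/3)u^(3/2).
Substituting back, u = t**3 + 2.

-4*(t**3 + 2)**(3/2)/3 + C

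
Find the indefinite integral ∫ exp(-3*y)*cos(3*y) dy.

Let I denote the integral. Integrate by parts with u = cos(3*y), dv = exp(-3*y) dy, so v = -exp(-3*y)/3: I = -exp(-3*y)*cos(3*y)/3 − ∫ exp(-3*y)*sin(3*y) dy.
Apply parts again with u = sin(3*y), dv = exp(-3*y) dy: ∫ exp(-3*y)*sin(3*y) dy = -exp(-3*y)*sin(3*y)/3 + I. Substituting back brings back I: I = exp(-3*y)*sin(3*y)/3 - exp(-3*y)*cos(3*y)/3 − I.
Solving for I: (1 + 1)·I equals the remaining terms, so I = (1/2)·(exp(-3*y)*sin(3*y)/3 - exp(-3*y)*cos(3*y)/3).

exp(-3*y)*sin(3*y)/6 - exp(-3*y)*cos(3*y)/6 + C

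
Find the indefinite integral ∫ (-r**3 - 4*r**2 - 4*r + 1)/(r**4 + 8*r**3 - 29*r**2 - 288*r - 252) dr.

Factor the denominator: (r - 6)*(r + 1)*(r + 6)*(r + 7).
Partial-fraction decomposition: -88/(39*(r + 7)) + 97/(60*(r + 6)) - 1/(105*(r + 1)) - 383/(1092*(r - 6)).
Integrate each term: A/(r−a) contributes A·log|r−a|.

-383*log(r - 6)/1092 - log(r + 1)/105 + 97*log(r + 6)/60 - 88*log(r + 7)/39 + C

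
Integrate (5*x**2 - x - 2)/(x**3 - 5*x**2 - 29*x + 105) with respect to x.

59*log(x - 7)/12 - 5*log(x - 3)/4 + 4*log(x + 5)/3 + C

Factor the denominator: (x - 7)*(x - 3)*(x + 5).
Partial-fraction decomposition: 4/(3*(x + 5)) - 5/(4*(x - 3)) + 59/(12*(x - 7)).
Integrate each term: A/(x−a) contributes A·log|x−a|.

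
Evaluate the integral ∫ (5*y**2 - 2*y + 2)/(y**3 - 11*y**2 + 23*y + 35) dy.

233*log(y - 7)/16 - 39*log(y - 5)/4 + 3*log(y + 1)/16 + C

Factor the denominator: (y - 7)*(y - 5)*(y + 1).
Partial-fraction decomposition: 3/(16*(y + 1)) - 39/(4*(y - 5)) + 233/(16*(y - 7)).
Integrate each term: A/(y−a) contributes A·log|y−a|.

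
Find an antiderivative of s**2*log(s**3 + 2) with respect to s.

Let u = s**3 + 2, so du = (3*s**2) ds.
The integral becomes (1/3)·∫ log(u) du; integrate by parts with u′=log(u), dv′=du.

s**3*log(s**3 + 2)/3 - s**3/3 + 2*log(s**3 + 2)/3 + C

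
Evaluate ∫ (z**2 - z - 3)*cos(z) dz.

z**2*sin(z) - z*sin(z) + 2*z*cos(z) - 5*sin(z) - cos(z) + C

Use integration by parts with u = z**2 - z - 3, dv = cos(z) dz, so v = sin(z).
Apply parts 2 times (tabular method): alternate signs, differentiate u down to 0, integrate dv up.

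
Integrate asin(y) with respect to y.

Use integration by parts with u = arcsin(y), dv = dy.
Then du = 1/sqrt(-y**2 + 1) dy.

y*asin(y) + sqrt(-y**2 + 1) + C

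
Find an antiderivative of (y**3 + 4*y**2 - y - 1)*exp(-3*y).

Use integration by parts with u = y**3 + 4*y**2 - y - 1, dv = exp(-3*y) dy, so v = -exp(-3*y)/3.
Apply parts 3 times (tabular method): alternate signs, differentiate u down to 0, integrate dv up.

(-9*y**3 - 45*y**2 - 21*y + 2)*exp(-3*y)/27 + C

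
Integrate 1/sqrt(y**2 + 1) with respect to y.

Substitute y = tan(θ), so dy = sec(θ)^2 dθ and the radical becomes sqrt(y**2 + 1) = sec(θ) by the Pythagorean identity.
Integrate the resulting trig expression in θ, then back-substitute tan(θ) = y, sec(θ) = sqrt(y**2 + 1) (absorbing any constant into C).

log(y + sqrt(y**2 + 1)) + C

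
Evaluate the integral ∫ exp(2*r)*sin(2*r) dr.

exp(2*r)*sin(2*r)/4 - exp(2*r)*cos(2*r)/4 + C

Let I denote the integral. Integrate by parts with u = sin(2*r), dv = exp(2*r) dr, so v = exp(2*r)/2: I = exp(2*r)*sin(2*r)/2 − ∫ exp(2*r)*cos(2*r) dr.
Apply parts again with u = cos(2*r), dv = exp(2*r) dr: ∫ exp(2*r)*cos(2*r) dr = exp(2*r)*cos(2*r)/2 + I. Substituting back brings back I: I = exp(2*r)*sin(2*r)/2 - exp(2*r)*cos(2*r)/2 − I.
Solving for I: (1 + 1)·I equals the remaining terms, so I = (1/2)·(exp(2*r)*sin(2*r)/2 - exp(2*r)*cos(2*r)/2).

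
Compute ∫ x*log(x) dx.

Use integration by parts with u = log(x), dv = x dx.
Then du = 1/x dx and v = x**2/2.

x**2*log(x)/2 - x**2/4 + C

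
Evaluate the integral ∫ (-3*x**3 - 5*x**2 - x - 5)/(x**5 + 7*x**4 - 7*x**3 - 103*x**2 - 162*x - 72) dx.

Factor the denominator: (x - 4)*(x + 1)**2*(x + 3)*(x + 6).
Partial-fraction decomposition: 469/(750*(x + 6)) - 17/(42*(x + 3)) - 3/(50*(x + 1)) + 3/(25*(x + 1)**2) - 281/(1750*(x - 4)).
Integrate each term; A/(x−a) gives A·log|x−a|; A/(x−a)² gives −A/(x−a).

-281*log(x - 4)/1750 - 3*log(x + 1)/50 - 17*log(x + 3)/42 + 469*log(x + 6)/750 - 3/(25*x + 25) + C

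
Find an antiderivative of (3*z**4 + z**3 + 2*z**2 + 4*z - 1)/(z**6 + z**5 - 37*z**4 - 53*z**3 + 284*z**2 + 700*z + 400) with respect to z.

2069*log(z - 5)/2940 - 293*log(z - 4)/540 - log(z + 1)/120 + 233*log(z + 2)/588 - 593*log(z + 5)/1080 + 13/(42*z + 84) + C

Factor the denominator: (z - 5)*(z - 4)*(z + 1)*(z + 2)**2*(z + 5).
Partial-fraction decomposition: -593/(1080*(z + 5)) + 233/(588*(z + 2)) - 13/(42*(z + 2)**2) - 1/(120*(z + 1)) - 293/(540*(z - 4)) + 2069/(2940*(z - 5)).
Integrate each term; A/(z−a) gives A·log|z−a|; A/(z−a)² gives −A/(z−a).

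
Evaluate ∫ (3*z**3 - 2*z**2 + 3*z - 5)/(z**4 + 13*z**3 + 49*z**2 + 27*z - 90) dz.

-log(z - 1)/168 + 113*log(z + 3)/24 - 445*log(z + 5)/12 + 743*log(z + 6)/21 + C

Factor the denominator: (z - 1)*(z + 3)*(z + 5)*(z + 6).
Partial-fraction decomposition: 743/(21*(z + 6)) - 445/(12*(z + 5)) + 113/(24*(z + 3)) - 1/(168*(z - 1)).
Integrate each term: A/(z−a) contributes A·log|z−a|.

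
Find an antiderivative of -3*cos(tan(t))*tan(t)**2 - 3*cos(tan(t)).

Let u = tan(t), so du = (tan(t)**2 + 1) dt.
Rewriting, the integral becomes -3·∫ cos(u) du = -3·sin(u).
Substituting back, u = tan(t).

-3*sin(tan(t)) + C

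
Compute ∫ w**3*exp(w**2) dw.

Let u = w², du = 2w dw; rewrite as (1/2)∫ u^1·exp(1u) du.
Now integrate by parts 1 time.

(w**2 - 1)*exp(w**2)/2 + C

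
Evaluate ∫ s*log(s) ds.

s**2*log(s)/2 - s**2/4 + C

Use integration by parts with u = log(s), dv = s ds.
Then du = 1/s ds and v = s**2/2.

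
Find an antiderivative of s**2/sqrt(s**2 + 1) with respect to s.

Substitute s = tan(θ), so ds = sec(θ)^2 dθ and the radical becomes sqrt(s**2 + 1) = sec(θ) by the Pythagorean identity.
Integrate the resulting trig expression in θ, then back-substitute tan(θ) = s, sec(θ) = sqrt(s**2 + 1) (absorbing any constant into C).

s*sqrt(s**2 + 1)/2 - log(s + sqrt(s**2 + 1))/2 + C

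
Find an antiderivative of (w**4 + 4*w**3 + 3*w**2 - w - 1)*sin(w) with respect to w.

-w**4*cos(w) + 4*w**3*sin(w) - 4*w**3*cos(w) + 12*w**2*sin(w) + 9*w**2*cos(w) - 18*w*sin(w) + 25*w*cos(w) - 25*sin(w) - 17*cos(w) + C

Use integration by parts with u = w**4 + 4*w**3 + 3*w**2 - w - 1, dv = sin(w) dw, so v = -cos(w).
Apply parts 4 times (tabular method): alternate signs, differentiate u down to 0, integrate dv up.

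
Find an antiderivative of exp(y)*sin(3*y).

Let I denote the integral. Integrate by parts with u = sin(3*y), dv = exp(y) dy, so v = exp(y): I = exp(y)*sin(3*y) − 3·∫ exp(y)*cos(3*y) dy.
Apply parts again with u = cos(3*y), dv = exp(y) dy: ∫ exp(y)*cos(3*y) dy = exp(y)*cos(3*y) + 3·I. Substituting back brings back I: I = exp(y)*sin(3*y) - 3*exp(y)*cos(3*y) − 9·I.
Solving for I: (1 + 9)·I equals the remaining terms, so I = (1/10)·(exp(y)*sin(3*y) - 3*exp(y)*cos(3*y)).

exp(y)*sin(3*y)/10 - 3*exp(y)*cos(3*y)/10 + C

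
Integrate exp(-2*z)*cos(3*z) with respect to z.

Let I denote the integral. Integrate by parts with u = cos(3*z), dv = exp(-2*z) dz, so v = -exp(-2*z)/2: I = -exp(-2*z)*cos(3*z)/2 − (3/2)·∫ exp(-2*z)*sin(3*z) dz.
Apply parts again with u = sin(3*z), dv = exp(-2*z) dz: ∫ exp(-2*z)*sin(3*z) dz = -exp(-2*z)*sin(3*z)/2 + (3/2)·I. Substituting back brings back I: I = 3*exp(-2*z)*sin(3*z)/4 - exp(-2*z)*cos(3*z)/2 − (9/4)·I.
Solving for I: (1 + 9/4)·I equals the remaining terms, so I = (4/13)·(3*exp(-2*z)*sin(3*z)/4 - exp(-2*z)*cos(3*z)/2).

3*exp(-2*z)*sin(3*z)/13 - 2*exp(-2*z)*cos(3*z)/13 + C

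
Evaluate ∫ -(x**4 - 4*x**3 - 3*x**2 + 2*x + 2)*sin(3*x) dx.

Use integration by parts with u = x**4 - 4*x**3 - 3*x**2 + 2*x + 2, dv = -sin(3*x) dx, so v = cos(3*x)/3.
Apply parts 4 times (tabular method): alternate signs, differentiate u down to 0, integrate dv up.

x**4*cos(3*x)/3 - 4*x**3*sin(3*x)/9 - 4*x**3*cos(3*x)/3 + 4*x**2*sin(3*x)/3 - 13*x**2*cos(3*x)/9 + 26*x*sin(3*x)/27 + 14*x*cos(3*x)/9 - 14*sin(3*x)/27 + 80*cos(3*x)/81 + C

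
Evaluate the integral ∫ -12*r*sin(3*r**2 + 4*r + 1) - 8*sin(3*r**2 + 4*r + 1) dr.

2*cos(3*r**2 + 4*r + 1) + C

Let u = 3*r**2 + 4*r + 1, so du = (6*r + 4) dr.
Rewriting, the integral becomes -2·∫ sin(u) du = -2·-cos(u).
Substituting back, u = 3*r**2 + 4*r + 1.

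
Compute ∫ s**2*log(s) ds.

s**3*log(s)/3 - s**3/9 + C

Use integration by parts with u = log(s), dv = s**2 ds.
Then du = 1/s ds and v = s**3/3.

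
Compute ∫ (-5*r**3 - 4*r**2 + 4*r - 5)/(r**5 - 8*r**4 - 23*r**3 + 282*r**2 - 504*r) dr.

Factor the denominator: r*(r - 7)*(r - 4)*(r - 3)*(r + 6).
Partial-fraction decomposition: 907/(7020*(r + 6)) - 41/(27*(r - 3)) + 373/(120*(r - 4)) - 472/(273*(r - 7)) + 5/(504*r).
Integrate each term: A/(r−a) contributes A·log|r−a|.

5*log(r)/504 - 472*log(r - 7)/273 + 373*log(r - 4)/120 - 41*log(r - 3)/27 + 907*log(r + 6)/7020 + C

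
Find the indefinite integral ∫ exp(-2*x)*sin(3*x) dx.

-2*exp(-2*x)*sin(3*x)/13 - 3*exp(-2*x)*cos(3*x)/13 + C

Let I denote the integral. Integrate by parts with u = sin(3*x), dv = exp(-2*x) dx, so v = -exp(-2*x)/2: I = -exp(-2*x)*sin(3*x)/2 + (3/2)·∫ exp(-2*x)*cos(3*x) dx.
Apply parts again with u = cos(3*x), dv = exp(-2*x) dx: ∫ exp(-2*x)*cos(3*x) dx = -exp(-2*x)*cos(3*x)/2 − (3/2)·I. Substituting back brings back I: I = -exp(-2*x)*sin(3*x)/2 - 3*exp(-2*x)*cos(3*x)/4 − (9/4)·I.
Solving for I: (1 + 9/4)·I equals the remaining terms, so I = (4/13)·(-exp(-2*x)*sin(3*x)/2 - 3*exp(-2*x)*cos(3*x)/4).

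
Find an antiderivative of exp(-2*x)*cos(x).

Let I denote the integral. Integrate by parts with u = cos(x), dv = exp(-2*x) dx, so v = -exp(-2*x)/2: I = -exp(-2*x)*cos(x)/2 − (1/2)·∫ exp(-2*x)*sin(x) dx.
Apply parts again with u = sin(x), dv = exp(-2*x) dx: ∫ exp(-2*x)*sin(x) dx = -exp(-2*x)*sin(x)/2 + (1/2)·I. Substituting back brings back I: I = exp(-2*x)*sin(x)/4 - exp(-2*x)*cos(x)/2 − (1/4)·I.
Solving for I: (1 + 1/4)·I equals the remaining terms, so I = (4/5)·(exp(-2*x)*sin(x)/4 - exp(-2*x)*cos(x)/2).

exp(-2*x)*sin(x)/5 - 2*exp(-2*x)*cos(x)/5 + C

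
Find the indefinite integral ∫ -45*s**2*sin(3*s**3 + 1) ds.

Let u = 3*s**3 + 1, so du = (9*s**2) ds.
Rewriting, the integral becomes -5·∫ sin(u) du = -5·-cos(u).
Substituting back, u = 3*s**3 + 1.

5*cos(3*s**3 + 1) + C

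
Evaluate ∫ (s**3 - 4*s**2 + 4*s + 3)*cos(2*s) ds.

s**3*sin(2*s)/2 - 2*s**2*sin(2*s) + 3*s**2*cos(2*s)/4 + 5*s*sin(2*s)/4 - 2*s*cos(2*s) + 5*sin(2*s)/2 + 5*cos(2*s)/8 + C

Use integration by parts with u = s**3 - 4*s**2 + 4*s + 3, dv = cos(2*s) ds, so v = sin(2*s)/2.
Apply parts 3 times (tabular method): alternate signs, differentiate u down to 0, integrate dv up.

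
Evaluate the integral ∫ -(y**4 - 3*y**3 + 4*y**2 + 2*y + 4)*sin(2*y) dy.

Use integration by parts with u = y**4 - 3*y**3 + 4*y**2 + 2*y + 4, dv = -sin(2*y) dy, so v = cos(2*y)/2.
Apply parts 4 times (tabular method): alternate signs, differentiate u down to 0, integrate dv up.

y**4*cos(2*y)/2 - y**3*sin(2*y) - 3*y**3*cos(2*y)/2 + 9*y**2*sin(2*y)/4 + y**2*cos(2*y)/2 - y*sin(2*y)/2 + 13*y*cos(2*y)/4 - 13*sin(2*y)/8 + 7*cos(2*y)/4 + C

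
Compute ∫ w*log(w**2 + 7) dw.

w**2*log(w**2 + 7)/2 - w**2/2 + 7*log(w**2 + 7)/2 + C

Let u = w**2 + 7, so du = (2*w) dw.
The integral becomes (1/2)·∫ log(u) du; integrate by parts with u′=log(u), dv′=du.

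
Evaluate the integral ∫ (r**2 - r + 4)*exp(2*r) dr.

Use integration by parts with u = r**2 - r + 4, dv = exp(2*r) dr, so v = exp(2*r)/2.
Apply parts 2 times (tabular method): alternate signs, differentiate u down to 0, integrate dv up.

(r**2 - 2*r + 5)*exp(2*r)/2 + C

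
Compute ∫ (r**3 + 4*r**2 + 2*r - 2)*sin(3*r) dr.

-r**3*cos(3*r)/3 + r**2*sin(3*r)/3 - 4*r**2*cos(3*r)/3 + 8*r*sin(3*r)/9 - 4*r*cos(3*r)/9 + 4*sin(3*r)/27 + 26*cos(3*r)/27 + C

Use integration by parts with u = r**3 + 4*r**2 + 2*r - 2, dv = sin(3*r) dr, so v = -cos(3*r)/3.
Apply parts 3 times (tabular method): alternate signs, differentiate u down to 0, integrate dv up.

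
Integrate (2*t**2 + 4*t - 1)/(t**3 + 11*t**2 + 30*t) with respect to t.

-log(t)/30 - 29*log(t + 5)/5 + 47*log(t + 6)/6 + C

Factor the denominator: t*(t + 5)*(t + 6).
Partial-fraction decomposition: 47/(6*(t + 6)) - 29/(5*(t + 5)) - 1/(30*t).
Integrate each term: A/(t−a) contributes A·log|t−a|.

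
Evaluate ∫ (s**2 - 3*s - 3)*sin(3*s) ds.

Use integration by parts with u = s**2 - 3*s - 3, dv = sin(3*s) ds, so v = -cos(3*s)/3.
Apply parts 2 times (tabular method): alternate signs, differentiate u down to 0, integrate dv up.

-s**2*cos(3*s)/3 + 2*s*sin(3*s)/9 + s*cos(3*s) - sin(3*s)/3 + 29*cos(3*s)/27 + C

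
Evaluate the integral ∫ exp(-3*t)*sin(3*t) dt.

-exp(-3*t)*sin(3*t)/6 - exp(-3*t)*cos(3*t)/6 + C

Let I denote the integral. Integrate by parts with u = sin(3*t), dv = exp(-3*t) dt, so v = -exp(-3*t)/3: I = -exp(-3*t)*sin(3*t)/3 + ∫ exp(-3*t)*cos(3*t) dt.
Apply parts again with u = cos(3*t), dv = exp(-3*t) dt: ∫ exp(-3*t)*cos(3*t) dt = -exp(-3*t)*cos(3*t)/3 − I. Substituting back brings back I: I = -exp(-3*t)*sin(3*t)/3 - exp(-3*t)*cos(3*t)/3 − I.
Solving for I: (1 + 1)·I equals the remaining terms, so I = (1/2)·(-exp(-3*t)*sin(3*t)/3 - exp(-3*t)*cos(3*t)/3).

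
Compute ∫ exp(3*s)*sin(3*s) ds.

exp(3*s)*sin(3*s)/6 - exp(3*s)*cos(3*s)/6 + C

Let I denote the integral. Integrate by parts with u = sin(3*s), dv = exp(3*s) ds, so v = exp(3*s)/3: I = exp(3*s)*sin(3*s)/3 − ∫ exp(3*s)*cos(3*s) ds.
Apply parts again with u = cos(3*s), dv = exp(3*s) ds: ∫ exp(3*s)*cos(3*s) ds = exp(3*s)*cos(3*s)/3 + I. Substituting back brings back I: I = exp(3*s)*sin(3*s)/3 - exp(3*s)*cos(3*s)/3 − I.
Solving for I: (1 + 1)·I equals the remaining terms, so I = (1/2)·(exp(3*s)*sin(3*s)/3 - exp(3*s)*cos(3*s)/3).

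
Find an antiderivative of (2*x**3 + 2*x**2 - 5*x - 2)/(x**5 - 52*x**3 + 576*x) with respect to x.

Factor the denominator: x*(x - 6)*(x - 4)*(x + 4)*(x + 6).
Partial-fraction decomposition: -83/(360*(x + 6)) + 39/(320*(x + 4)) - 69/(320*(x - 4)) + 59/(180*(x - 6)) - 1/(288*x).
Integrate each term: A/(x−a) contributes A·log|x−a|.

-log(x)/288 + 59*log(x - 6)/180 - 69*log(x - 4)/320 + 39*log(x + 4)/320 - 83*log(x + 6)/360 + C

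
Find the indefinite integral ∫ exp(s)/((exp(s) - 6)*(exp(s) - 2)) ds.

Let u = e^s, du = e^s ds.
The integral becomes ∫ du/((u-6)(u-2)); decompose into partial fractions.

log(exp(s) - 6)/4 - log(exp(s) - 2)/4 + C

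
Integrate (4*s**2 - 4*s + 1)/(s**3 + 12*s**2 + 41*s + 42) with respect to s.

Factor the denominator: (s + 2)*(s + 3)*(s + 7).
Partial-fraction decomposition: 45/(4*(s + 7)) - 49/(4*(s + 3)) + 5/(s + 2).
Integrate each term: A/(s−a) contributes A·log|s−a|.

5*log(s + 2) - 49*log(s + 3)/4 + 45*log(s + 7)/4 + C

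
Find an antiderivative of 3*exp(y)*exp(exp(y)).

3*exp(exp(y)) + C

Let u = exp(y), so du = (exp(y)) dy.
Rewriting, the integral becomes 3·∫ e^u du = 3·e^u.
Substituting back, u = exp(y).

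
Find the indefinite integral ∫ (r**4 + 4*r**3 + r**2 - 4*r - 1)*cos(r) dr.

Use integration by parts with u = r**4 + 4*r**3 + r**2 - 4*r - 1, dv = cos(r) dr, so v = sin(r).
Apply parts 4 times (tabular method): alternate signs, differentiate u down to 0, integrate dv up.

r**4*sin(r) + 4*r**3*sin(r) + 4*r**3*cos(r) - 11*r**2*sin(r) + 12*r**2*cos(r) - 28*r*sin(r) - 22*r*cos(r) + 21*sin(r) - 28*cos(r) + C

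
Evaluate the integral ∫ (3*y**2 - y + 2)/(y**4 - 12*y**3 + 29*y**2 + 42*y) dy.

Factor the denominator: y*(y - 7)*(y - 6)*(y + 1).
Partial-fraction decomposition: -3/(28*(y + 1)) - 52/(21*(y - 6)) + 71/(28*(y - 7)) + 1/(21*y).
Integrate each term: A/(y−a) contributes A·log|y−a|.

log(y)/21 + 71*log(y - 7)/28 - 52*log(y - 6)/21 - 3*log(y + 1)/28 + C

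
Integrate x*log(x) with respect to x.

Use integration by parts with u = log(x), dv = x dx.
Then du = 1/x dx and v = x**2/2.

x**2*log(x)/2 - x**2/4 + C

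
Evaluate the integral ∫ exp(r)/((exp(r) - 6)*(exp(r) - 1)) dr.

Let u = e^r, du = e^r dr.
The integral becomes ∫ du/((u-1)(u-6)); decompose into partial fractions.

log(exp(r) - 6)/5 - log(exp(r) - 1)/5 + C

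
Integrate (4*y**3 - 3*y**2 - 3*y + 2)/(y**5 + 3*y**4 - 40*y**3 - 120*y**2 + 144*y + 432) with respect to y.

Factor the denominator: (y - 6)*(y - 2)*(y + 2)*(y + 3)*(y + 6).
Partial-fraction decomposition: -119/(144*(y + 6)) + 124/(135*(y + 3)) - 9/(32*(y + 2)) - 1/(40*(y - 2)) + 185/(864*(y - 6)).
Integrate each term: A/(y−a) contributes A·log|y−a|.

185*log(y - 6)/864 - log(y - 2)/40 - 9*log(y + 2)/32 + 124*log(y + 3)/135 - 119*log(y + 6)/144 + C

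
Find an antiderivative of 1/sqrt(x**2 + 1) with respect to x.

Substitute x = tan(θ), so dx = sec(θ)^2 dθ and the radical becomes sqrt(x**2 + 1) = sec(θ) by the Pythagorean identity.
Integrate the resulting trig expression in θ, then back-substitute tan(θ) = x, sec(θ) = sqrt(x**2 + 1) (absorbing any constant into C).

log(x + sqrt(x**2 + 1)) + C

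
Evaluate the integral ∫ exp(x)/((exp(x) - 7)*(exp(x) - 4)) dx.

Let u = e^x, du = e^x dx.
The integral becomes ∫ du/((u-4)(u-7)); decompose into partial fractions.

log(exp(x) - 7)/3 - log(exp(x) - 4)/3 + C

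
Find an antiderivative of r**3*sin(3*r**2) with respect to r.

-r**2*cos(3*r**2)/6 + sin(3*r**2)/18 + C

Let u = r², du = 2r dr; rewrite as (1/2)∫ u^1·sin(3u) du.
Now integrate by parts 1 time.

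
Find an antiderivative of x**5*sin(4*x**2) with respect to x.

Let u = x², du = 2x dx; rewrite as (1/2)∫ u^2·sin(4u) du.
Now integrate by parts 2 times.

-x**4*cos(4*x**2)/8 + x**2*sin(4*x**2)/16 + cos(4*x**2)/64 + C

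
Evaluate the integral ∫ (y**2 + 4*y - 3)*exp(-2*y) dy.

(-2*y**2 - 10*y + 1)*exp(-2*y)/4 + C

Use integration by parts with u = y**2 + 4*y - 3, dv = exp(-2*y) dy, so v = -exp(-2*y)/2.
Apply parts 2 times (tabular method): alternate signs, differentiate u down to 0, integrate dv up.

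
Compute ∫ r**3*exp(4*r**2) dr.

Let u = r², du = 2r dr; rewrite as (1/2)∫ u^1·exp(4u) du.
Now integrate by parts 1 time.

(4*r**2 - 1)*exp(4*r**2)/32 + C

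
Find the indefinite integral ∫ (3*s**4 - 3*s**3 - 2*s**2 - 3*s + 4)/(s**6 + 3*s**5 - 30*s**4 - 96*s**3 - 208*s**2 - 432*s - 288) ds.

1577*log(s - 6)/13440 - 11*log(s + 1)/175 + 37*log(s + 2)/128 - 2243*log(s + 6)/4800 + 99*log(s**2 + 4)/1600 + 3*atan(s/2)/800 + C

Factor the denominator: (s - 6)*(s + 1)*(s + 2)*(s + 6)*(s**2 + 4).
Partial-fraction decomposition: 3*(33*s + 2)/(800*(s**2 + 4)) - 2243/(4800*(s + 6)) + 37/(128*(s + 2)) - 11/(175*(s + 1)) + 1577/(13440*(s - 6)).
Integrate each term; A/(s−a) gives A·log|s−a|; the (Bs+D)/(s²+p²) term gives a log and an atan.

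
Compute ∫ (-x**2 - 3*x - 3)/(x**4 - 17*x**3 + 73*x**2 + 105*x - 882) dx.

Factor the denominator: (x - 7)**2*(x - 6)*(x + 3).
Partial-fraction decomposition: 1/(300*(x + 3)) - 19/(3*(x - 6)) + 633/(100*(x - 7)) - 73/(10*(x - 7)**2).
Integrate each term; A/(x−a) gives A·log|x−a|; A/(x−a)² gives −A/(x−a).

633*log(x - 7)/100 - 19*log(x - 6)/3 + log(x + 3)/300 + 73/(10*x - 70) + C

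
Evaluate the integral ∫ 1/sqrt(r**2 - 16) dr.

Substitute r = 4·sec(θ), so dr = 4·sec(θ)*tan(θ) dθ and the radical becomes sqrt(r**2 - 16) = 4·tan(θ) by the Pythagorean identity.
Integrate the resulting trig expression in θ, then back-substitute sec(θ) = r/4, tan(θ) = sqrt(r**2 - 16)/4 (absorbing any constant into C).

log(r + sqrt(r**2 - 16)) + C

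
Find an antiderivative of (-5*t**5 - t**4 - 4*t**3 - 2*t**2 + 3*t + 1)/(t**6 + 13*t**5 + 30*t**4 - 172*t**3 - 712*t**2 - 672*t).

-log(t)/672 - 5651*log(t - 4)/15840 - 22181*log(t + 2)/14400 + 38359*log(t + 6)/960 - 82888*log(t + 7)/1925 - 163/(240*t + 480) + C

Factor the denominator: t*(t - 4)*(t + 2)**2*(t + 6)*(t + 7).
Partial-fraction decomposition: -82888/(1925*(t + 7)) + 38359/(960*(t + 6)) - 22181/(14400*(t + 2)) + 163/(240*(t + 2)**2) - 5651/(15840*(t - 4)) - 1/(672*t).
Integrate each term; A/(t−a) gives A·log|t−a|; A/(t−a)² gives −A/(t−a).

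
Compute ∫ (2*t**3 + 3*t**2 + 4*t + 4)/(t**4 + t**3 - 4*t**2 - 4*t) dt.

Factor the denominator: t*(t - 2)*(t + 1)*(t + 2).
Partial-fraction decomposition: 1/(t + 2) + 1/(3*(t + 1)) + 5/(3*(t - 2)) - 1/t.
Integrate each term: A/(t−a) contributes A·log|t−a|.

-log(t) + 5*log(t - 2)/3 + log(t + 1)/3 + log(t + 2) + C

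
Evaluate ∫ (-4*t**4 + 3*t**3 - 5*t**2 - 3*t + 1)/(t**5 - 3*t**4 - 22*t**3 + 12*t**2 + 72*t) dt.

log(t)/72 - 4733*log(t - 6)/1728 + 13*log(t - 2)/32 + 101*log(t + 2)/64 - 88*log(t + 3)/27 + C

Factor the denominator: t*(t - 6)*(t - 2)*(t + 2)*(t + 3).
Partial-fraction decomposition: -88/(27*(t + 3)) + 101/(64*(t + 2)) + 13/(32*(t - 2)) - 4733/(1728*(t - 6)) + 1/(72*t).
Integrate each term: A/(t−a) contributes A·log|t−a|.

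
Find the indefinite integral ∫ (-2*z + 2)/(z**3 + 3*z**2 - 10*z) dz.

-log(z)/5 - log(z - 2)/7 + 12*log(z + 5)/35 + C

Factor the denominator: z*(z - 2)*(z + 5).
Partial-fraction decomposition: 12/(35*(z + 5)) - 1/(7*(z - 2)) - 1/(5*z).
Integrate each term: A/(z−a) contributes A·log|z−a|.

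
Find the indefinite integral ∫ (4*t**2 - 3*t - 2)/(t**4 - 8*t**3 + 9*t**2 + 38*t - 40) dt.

Factor the denominator: (t - 5)*(t - 4)*(t - 1)*(t + 2).
Partial-fraction decomposition: -10/(63*(t + 2)) - 1/(36*(t - 1)) - 25/(9*(t - 4)) + 83/(28*(t - 5)).
Integrate each term: A/(t−a) contributes A·log|t−a|.

83*log(t - 5)/28 - 25*log(t - 4)/9 - log(t - 1)/36 - 10*log(t + 2)/63 + C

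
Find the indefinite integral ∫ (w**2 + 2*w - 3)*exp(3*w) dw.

Use integration by parts with u = w**2 + 2*w - 3, dv = exp(3*w) dw, so v = exp(3*w)/3.
Apply parts 2 times (tabular method): alternate signs, differentiate u down to 0, integrate dv up.

(9*w**2 + 12*w - 31)*exp(3*w)/27 + C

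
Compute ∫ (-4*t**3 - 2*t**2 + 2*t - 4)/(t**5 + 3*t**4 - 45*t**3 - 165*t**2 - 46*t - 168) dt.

Factor the denominator: (t - 7)*(t + 4)*(t + 6)*(t**2 + 1).
Partial-fraction decomposition: -2*(56*t - 3)/(3145*(t**2 + 1)) + 388/(481*(t + 6)) - 106/(187*(t + 4)) - 146/(715*(t - 7)).
Integrate each term; A/(t−a) gives A·log|t−a|; the (Bt+D)/(t²+p²) term gives a log and an atan.

-146*log(t - 7)/715 - 106*log(t + 4)/187 + 388*log(t + 6)/481 - 56*log(t**2 + 1)/3145 + 6*atan(t)/3145 + C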